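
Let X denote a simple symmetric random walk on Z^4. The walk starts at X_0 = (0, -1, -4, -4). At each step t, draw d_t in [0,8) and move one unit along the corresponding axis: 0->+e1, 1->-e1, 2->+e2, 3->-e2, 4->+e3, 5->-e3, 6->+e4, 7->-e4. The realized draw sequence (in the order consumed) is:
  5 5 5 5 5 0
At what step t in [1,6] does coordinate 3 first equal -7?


3

t=0: X=(0, -1, -4, -4), d=5 → -e3, X_1=(0, -1, -5, -4)
t=1: X=(0, -1, -5, -4), d=5 → -e3, X_2=(0, -1, -6, -4)
t=2: X=(0, -1, -6, -4), d=5 → -e3, X_3=(0, -1, -7, -4)
t=3: X=(0, -1, -7, -4), d=5 → -e3, X_4=(0, -1, -8, -4)
t=4: X=(0, -1, -8, -4), d=5 → -e3, X_5=(0, -1, -9, -4)
t=5: X=(0, -1, -9, -4), d=0 → +e1, X_6=(1, -1, -9, -4)


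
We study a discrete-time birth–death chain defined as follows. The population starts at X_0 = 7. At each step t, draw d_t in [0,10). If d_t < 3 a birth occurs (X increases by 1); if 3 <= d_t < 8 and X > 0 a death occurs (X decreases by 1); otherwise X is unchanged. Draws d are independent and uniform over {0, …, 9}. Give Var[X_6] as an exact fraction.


114/25

X can drop by at most 1 per step and X_0 = 7 > T = 6, so X_t >= 7 − t >= 1 > 0 for every t <= 6: the floor at 0 (the 'and X > 0' condition) never binds. Hence X_6 = X_0 + Σ_{t<6} Y_t with i.i.d. increments Y_t = y(d_t) ∈ {+1, −1, 0}.
Outcome values over d=0..9: [1, 1, 1, -1, -1, -1, -1, -1, 0, 0]
Σy = -2, Σy² = 8, M = 10
μ = -2/10 = -1/5,  σ² = 8/10 − (-1/5)² = 19/25
Independent increments: Var[X_6] = 6·σ² = 6·(19/25) = 114/25


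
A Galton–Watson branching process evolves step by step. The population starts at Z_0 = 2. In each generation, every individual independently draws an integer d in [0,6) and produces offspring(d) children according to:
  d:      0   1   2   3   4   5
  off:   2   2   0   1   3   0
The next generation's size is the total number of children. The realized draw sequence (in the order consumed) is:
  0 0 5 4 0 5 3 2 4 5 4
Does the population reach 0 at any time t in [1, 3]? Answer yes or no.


gen 0: Z_0=2, draws=[0, 0], offspring=[2, 2], Z_1=4
gen 1: Z_1=4, draws=[5, 4, 0, 5], offspring=[0, 3, 2, 0], Z_2=5
gen 2: Z_2=5, draws=[3, 2, 4, 5, 4], offspring=[1, 0, 3, 0, 3], Z_3=7

no


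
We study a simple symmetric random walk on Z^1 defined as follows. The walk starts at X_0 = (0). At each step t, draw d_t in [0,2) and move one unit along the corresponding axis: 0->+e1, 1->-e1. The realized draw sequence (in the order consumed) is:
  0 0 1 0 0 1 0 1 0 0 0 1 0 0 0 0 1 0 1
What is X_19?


(7)

t=0: X=(0), d=0 → +e1, X_1=(1)
t=1: X=(1), d=0 → +e1, X_2=(2)
t=2: X=(2), d=1 → -e1, X_3=(1)
t=3: X=(1), d=0 → +e1, X_4=(2)
t=4: X=(2), d=0 → +e1, X_5=(3)
t=5: X=(3), d=1 → -e1, X_6=(2)
t=6: X=(2), d=0 → +e1, X_7=(3)
t=7: X=(3), d=1 → -e1, X_8=(2)
t=8: X=(2), d=0 → +e1, X_9=(3)
t=9: X=(3), d=0 → +e1, X_10=(4)
t=10: X=(4), d=0 → +e1, X_11=(5)
t=11: X=(5), d=1 → -e1, X_12=(4)
t=12: X=(4), d=0 → +e1, X_13=(5)
t=13: X=(5), d=0 → +e1, X_14=(6)
t=14: X=(6), d=0 → +e1, X_15=(7)
t=15: X=(7), d=0 → +e1, X_16=(8)
t=16: X=(8), d=1 → -e1, X_17=(7)
t=17: X=(7), d=0 → +e1, X_18=(8)
t=18: X=(8), d=1 → -e1, X_19=(7)


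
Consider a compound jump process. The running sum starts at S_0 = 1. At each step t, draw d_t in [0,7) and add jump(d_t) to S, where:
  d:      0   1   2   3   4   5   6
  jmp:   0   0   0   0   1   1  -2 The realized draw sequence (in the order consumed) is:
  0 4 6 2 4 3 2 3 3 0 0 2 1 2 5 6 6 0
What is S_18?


t=0: S=1, d=0, jump=0, S_1=1
t=1: S=1, d=4, jump=1, S_2=2
t=2: S=2, d=6, jump=-2, S_3=0
t=3: S=0, d=2, jump=0, S_4=0
t=4: S=0, d=4, jump=1, S_5=1
t=5: S=1, d=3, jump=0, S_6=1
t=6: S=1, d=2, jump=0, S_7=1
t=7: S=1, d=3, jump=0, S_8=1
t=8: S=1, d=3, jump=0, S_9=1
t=9: S=1, d=0, jump=0, S_10=1
t=10: S=1, d=0, jump=0, S_11=1
t=11: S=1, d=2, jump=0, S_12=1
t=12: S=1, d=1, jump=0, S_13=1
t=13: S=1, d=2, jump=0, S_14=1
t=14: S=1, d=5, jump=1, S_15=2
t=15: S=2, d=6, jump=-2, S_16=0
t=16: S=0, d=6, jump=-2, S_17=-2
t=17: S=-2, d=0, jump=0, S_18=-2

-2


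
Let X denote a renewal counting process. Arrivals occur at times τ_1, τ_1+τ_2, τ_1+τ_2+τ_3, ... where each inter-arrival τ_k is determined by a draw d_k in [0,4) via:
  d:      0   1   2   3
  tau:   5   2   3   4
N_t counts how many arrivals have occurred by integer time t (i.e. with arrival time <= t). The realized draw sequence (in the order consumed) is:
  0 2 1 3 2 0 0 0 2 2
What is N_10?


draw d_1=0: τ_1=5, arrival time A_1=5
draw d_2=2: τ_2=3, arrival time A_2=8
draw d_3=1: τ_3=2, arrival time A_3=10
draw d_4=3: τ_4=4, arrival time A_4=14
draw d_5=2: τ_5=3, arrival time A_5=17
draw d_6=0: τ_6=5, arrival time A_6=22
draw d_7=0: τ_7=5, arrival time A_7=27
draw d_8=0: τ_8=5, arrival time A_8=32
draw d_9=2: τ_9=3, arrival time A_9=35
draw d_10=2: τ_10=3, arrival time A_10=38
N_t over t=0..10: 0:0 1:0 2:0 3:0 4:0 5:1 6:1 7:1 8:2 9:2 10:3

3


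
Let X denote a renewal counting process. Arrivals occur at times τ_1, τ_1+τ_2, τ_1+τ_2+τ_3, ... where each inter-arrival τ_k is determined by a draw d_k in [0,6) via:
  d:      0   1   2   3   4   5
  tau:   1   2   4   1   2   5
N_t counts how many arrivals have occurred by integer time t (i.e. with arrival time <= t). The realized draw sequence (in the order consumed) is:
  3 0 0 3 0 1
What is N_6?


5

draw d_1=3: τ_1=1, arrival time A_1=1
draw d_2=0: τ_2=1, arrival time A_2=2
draw d_3=0: τ_3=1, arrival time A_3=3
draw d_4=3: τ_4=1, arrival time A_4=4
draw d_5=0: τ_5=1, arrival time A_5=5
draw d_6=1: τ_6=2, arrival time A_6=7
N_t over t=0..6: 0:0 1:1 2:2 3:3 4:4 5:5 6:5


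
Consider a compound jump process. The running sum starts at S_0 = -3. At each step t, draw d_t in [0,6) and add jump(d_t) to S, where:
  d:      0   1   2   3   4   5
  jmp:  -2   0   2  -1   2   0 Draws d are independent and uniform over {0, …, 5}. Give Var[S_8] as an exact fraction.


Outcome values over d=0..5: [-2, 0, 2, -1, 2, 0]
Σy = 1, Σy² = 13, M = 6
μ = 1/6 = 1/6,  σ² = 13/6 − (1/6)² = 77/36
Independent increments: Var[S_8] = 8·σ² = 8·(77/36) = 154/9

154/9


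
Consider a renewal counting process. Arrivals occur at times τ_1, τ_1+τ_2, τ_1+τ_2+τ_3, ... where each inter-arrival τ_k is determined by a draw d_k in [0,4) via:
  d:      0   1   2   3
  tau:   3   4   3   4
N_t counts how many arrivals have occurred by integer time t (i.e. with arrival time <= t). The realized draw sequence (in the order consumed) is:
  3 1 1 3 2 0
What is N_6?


1

draw d_1=3: τ_1=4, arrival time A_1=4
draw d_2=1: τ_2=4, arrival time A_2=8
draw d_3=1: τ_3=4, arrival time A_3=12
draw d_4=3: τ_4=4, arrival time A_4=16
draw d_5=2: τ_5=3, arrival time A_5=19
draw d_6=0: τ_6=3, arrival time A_6=22
N_t over t=0..6: 0:0 1:0 2:0 3:0 4:1 5:1 6:1


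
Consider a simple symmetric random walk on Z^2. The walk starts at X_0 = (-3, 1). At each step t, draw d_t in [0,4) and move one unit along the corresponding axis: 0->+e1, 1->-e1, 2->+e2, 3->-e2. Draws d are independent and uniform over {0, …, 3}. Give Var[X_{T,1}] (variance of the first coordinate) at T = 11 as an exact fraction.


11/2

Outcome values over d=0..3: [1, -1, 0, 0]
Σy = 0, Σy² = 2, M = 4
μ = 0/4 = 0,  σ² = 2/4 − (0)² = 1/2
Independent increments: Var[X_11] = 11·σ² = 11·(1/2) = 11/2


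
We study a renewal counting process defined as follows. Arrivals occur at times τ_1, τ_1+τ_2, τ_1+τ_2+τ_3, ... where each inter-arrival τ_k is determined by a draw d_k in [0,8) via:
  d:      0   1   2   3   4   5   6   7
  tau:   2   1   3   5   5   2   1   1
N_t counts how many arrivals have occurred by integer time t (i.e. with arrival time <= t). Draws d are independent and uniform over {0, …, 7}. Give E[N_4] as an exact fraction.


5785/4096

Inter-arrival values over d=0..7: [2, 1, 3, 5, 5, 2, 1, 1]
Each d has probability 1/8, so the pmf of τ is: f(1) = 3/8, f(2) = 1/4, f(3) = 1/8, f(5) = 1/4
Renewal equation for m(n) = E[N_n]: condition on τ_1 = k (if k <= n, one arrival plus a fresh copy on the remaining n−k steps): m(n) = F(n) + Σ_{k<=n} f(k)·m(n−k), where F(n) = P(τ <= n) and m(0) = 0
m(1) = F(1) = 3/8
m(2) = F(2) + f(1)·m(1) = 5/8 + 3/8·3/8 = 49/64
m(3) = F(3) + f(1)·m(2) + f(2)·m(1) = 3/4 + 3/8·49/64 + 1/4·3/8 = 579/512
m(4) = F(4) + f(1)·m(3) + f(2)·m(2) + f(3)·m(1) = 3/4 + 3/8·579/512 + 1/4·49/64 + 1/8·3/8 = 5785/4096
E[N_4] = m(4) = 5785/4096


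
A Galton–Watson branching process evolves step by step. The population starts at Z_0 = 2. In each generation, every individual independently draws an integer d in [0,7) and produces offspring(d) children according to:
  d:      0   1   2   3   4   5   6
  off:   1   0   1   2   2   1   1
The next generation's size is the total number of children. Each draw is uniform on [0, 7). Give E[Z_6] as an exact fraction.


Outcome values over d=0..6: [1, 0, 1, 2, 2, 1, 1]
Σy = 8, Σy² = 12, M = 7
μ = 8/7 = 8/7,  σ² = 12/7 − (8/7)² = 20/49
E[Z_0] = 2
E[Z_1] = 8/7·E[Z_0] = 16/7
E[Z_2] = 8/7·E[Z_1] = 128/49
E[Z_3] = 8/7·E[Z_2] = 1024/343
E[Z_4] = 8/7·E[Z_3] = 8192/2401
E[Z_5] = 8/7·E[Z_4] = 65536/16807
E[Z_6] = 8/7·E[Z_5] = 524288/117649

524288/117649


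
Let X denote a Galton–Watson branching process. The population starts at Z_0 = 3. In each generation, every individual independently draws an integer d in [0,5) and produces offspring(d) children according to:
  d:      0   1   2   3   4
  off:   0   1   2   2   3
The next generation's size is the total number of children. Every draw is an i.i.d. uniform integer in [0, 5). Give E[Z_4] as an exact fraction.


12288/625

Outcome values over d=0..4: [0, 1, 2, 2, 3]
Σy = 8, Σy² = 18, M = 5
μ = 8/5 = 8/5,  σ² = 18/5 − (8/5)² = 26/25
E[Z_0] = 3
E[Z_1] = 8/5·E[Z_0] = 24/5
E[Z_2] = 8/5·E[Z_1] = 192/25
E[Z_3] = 8/5·E[Z_2] = 1536/125
E[Z_4] = 8/5·E[Z_3] = 12288/625


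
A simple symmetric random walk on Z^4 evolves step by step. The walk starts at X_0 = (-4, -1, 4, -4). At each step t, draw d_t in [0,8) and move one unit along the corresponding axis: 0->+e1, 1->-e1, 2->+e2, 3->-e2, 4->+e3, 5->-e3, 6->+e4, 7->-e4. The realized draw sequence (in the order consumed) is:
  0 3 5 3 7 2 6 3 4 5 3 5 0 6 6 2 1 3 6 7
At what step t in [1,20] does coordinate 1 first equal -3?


t=0: X=(-4, -1, 4, -4), d=0 → +e1, X_1=(-3, -1, 4, -4)
t=1: X=(-3, -1, 4, -4), d=3 → -e2, X_2=(-3, -2, 4, -4)
t=2: X=(-3, -2, 4, -4), d=5 → -e3, X_3=(-3, -2, 3, -4)
t=3: X=(-3, -2, 3, -4), d=3 → -e2, X_4=(-3, -3, 3, -4)
t=4: X=(-3, -3, 3, -4), d=7 → -e4, X_5=(-3, -3, 3, -5)
t=5: X=(-3, -3, 3, -5), d=2 → +e2, X_6=(-3, -2, 3, -5)
t=6: X=(-3, -2, 3, -5), d=6 → +e4, X_7=(-3, -2, 3, -4)
t=7: X=(-3, -2, 3, -4), d=3 → -e2, X_8=(-3, -3, 3, -4)
t=8: X=(-3, -3, 3, -4), d=4 → +e3, X_9=(-3, -3, 4, -4)
t=9: X=(-3, -3, 4, -4), d=5 → -e3, X_10=(-3, -3, 3, -4)
t=10: X=(-3, -3, 3, -4), d=3 → -e2, X_11=(-3, -4, 3, -4)
t=11: X=(-3, -4, 3, -4), d=5 → -e3, X_12=(-3, -4, 2, -4)
t=12: X=(-3, -4, 2, -4), d=0 → +e1, X_13=(-2, -4, 2, -4)
t=13: X=(-2, -4, 2, -4), d=6 → +e4, X_14=(-2, -4, 2, -3)
t=14: X=(-2, -4, 2, -3), d=6 → +e4, X_15=(-2, -4, 2, -2)
t=15: X=(-2, -4, 2, -2), d=2 → +e2, X_16=(-2, -3, 2, -2)
t=16: X=(-2, -3, 2, -2), d=1 → -e1, X_17=(-3, -3, 2, -2)
t=17: X=(-3, -3, 2, -2), d=3 → -e2, X_18=(-3, -4, 2, -2)
t=18: X=(-3, -4, 2, -2), d=6 → +e4, X_19=(-3, -4, 2, -1)
t=19: X=(-3, -4, 2, -1), d=7 → -e4, X_20=(-3, -4, 2, -2)

1


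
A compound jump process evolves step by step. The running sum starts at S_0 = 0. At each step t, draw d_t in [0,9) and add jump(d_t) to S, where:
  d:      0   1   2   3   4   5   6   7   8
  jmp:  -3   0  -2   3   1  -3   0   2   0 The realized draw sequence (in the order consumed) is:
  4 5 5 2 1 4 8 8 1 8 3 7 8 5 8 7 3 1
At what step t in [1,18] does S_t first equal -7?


t=0: S=0, d=4, jump=1, S_1=1
t=1: S=1, d=5, jump=-3, S_2=-2
t=2: S=-2, d=5, jump=-3, S_3=-5
t=3: S=-5, d=2, jump=-2, S_4=-7
t=4: S=-7, d=1, jump=0, S_5=-7
t=5: S=-7, d=4, jump=1, S_6=-6
t=6: S=-6, d=8, jump=0, S_7=-6
t=7: S=-6, d=8, jump=0, S_8=-6
t=8: S=-6, d=1, jump=0, S_9=-6
t=9: S=-6, d=8, jump=0, S_10=-6
t=10: S=-6, d=3, jump=3, S_11=-3
t=11: S=-3, d=7, jump=2, S_12=-1
t=12: S=-1, d=8, jump=0, S_13=-1
t=13: S=-1, d=5, jump=-3, S_14=-4
t=14: S=-4, d=8, jump=0, S_15=-4
t=15: S=-4, d=7, jump=2, S_16=-2
t=16: S=-2, d=3, jump=3, S_17=1
t=17: S=1, d=1, jump=0, S_18=1

4


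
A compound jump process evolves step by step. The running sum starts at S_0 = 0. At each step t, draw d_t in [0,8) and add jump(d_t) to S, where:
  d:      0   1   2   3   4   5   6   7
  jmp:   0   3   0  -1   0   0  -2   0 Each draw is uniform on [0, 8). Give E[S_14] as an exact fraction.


0

Outcome values over d=0..7: [0, 3, 0, -1, 0, 0, -2, 0]
Σy = 0, Σy² = 14, M = 8
μ = 0/8 = 0,  σ² = 14/8 − (0)² = 7/4
E[S_14] = 0 + 14·(0) = 0


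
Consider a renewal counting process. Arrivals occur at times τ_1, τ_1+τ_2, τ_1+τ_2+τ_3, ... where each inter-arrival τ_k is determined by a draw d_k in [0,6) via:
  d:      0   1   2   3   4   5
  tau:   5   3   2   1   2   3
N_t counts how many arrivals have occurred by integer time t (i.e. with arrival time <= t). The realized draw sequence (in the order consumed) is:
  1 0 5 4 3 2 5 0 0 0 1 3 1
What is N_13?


4

draw d_1=1: τ_1=3, arrival time A_1=3
draw d_2=0: τ_2=5, arrival time A_2=8
draw d_3=5: τ_3=3, arrival time A_3=11
draw d_4=4: τ_4=2, arrival time A_4=13
draw d_5=3: τ_5=1, arrival time A_5=14
draw d_6=2: τ_6=2, arrival time A_6=16
draw d_7=5: τ_7=3, arrival time A_7=19
draw d_8=0: τ_8=5, arrival time A_8=24
draw d_9=0: τ_9=5, arrival time A_9=29
draw d_10=0: τ_10=5, arrival time A_10=34
draw d_11=1: τ_11=3, arrival time A_11=37
draw d_12=3: τ_12=1, arrival time A_12=38
draw d_13=1: τ_13=3, arrival time A_13=41
N_t over t=0..13: 0:0 1:0 2:0 3:1 4:1 5:1 6:1 7:1 8:2 9:2 10:2 11:3 12:3 13:4


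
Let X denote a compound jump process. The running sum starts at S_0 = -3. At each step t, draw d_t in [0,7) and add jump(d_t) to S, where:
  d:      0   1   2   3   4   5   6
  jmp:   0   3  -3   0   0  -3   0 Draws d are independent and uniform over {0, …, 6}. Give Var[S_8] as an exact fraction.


1440/49

Outcome values over d=0..6: [0, 3, -3, 0, 0, -3, 0]
Σy = -3, Σy² = 27, M = 7
μ = -3/7 = -3/7,  σ² = 27/7 − (-3/7)² = 180/49
Independent increments: Var[S_8] = 8·σ² = 8·(180/49) = 1440/49


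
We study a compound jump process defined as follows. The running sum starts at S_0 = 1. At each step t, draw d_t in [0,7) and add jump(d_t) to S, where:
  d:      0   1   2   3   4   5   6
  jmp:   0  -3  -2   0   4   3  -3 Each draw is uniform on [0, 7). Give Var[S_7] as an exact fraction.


328/7

Outcome values over d=0..6: [0, -3, -2, 0, 4, 3, -3]
Σy = -1, Σy² = 47, M = 7
μ = -1/7 = -1/7,  σ² = 47/7 − (-1/7)² = 328/49
Independent increments: Var[S_7] = 7·σ² = 7·(328/49) = 328/7


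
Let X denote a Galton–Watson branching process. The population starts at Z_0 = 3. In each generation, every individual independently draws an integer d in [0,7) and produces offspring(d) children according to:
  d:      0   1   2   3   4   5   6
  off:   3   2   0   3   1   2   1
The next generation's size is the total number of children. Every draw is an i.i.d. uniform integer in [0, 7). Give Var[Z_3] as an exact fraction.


6222528/117649

Outcome values over d=0..6: [3, 2, 0, 3, 1, 2, 1]
Σy = 12, Σy² = 28, M = 7
μ = 12/7 = 12/7,  σ² = 28/7 − (12/7)² = 52/49
V_0 = 0, E_0 = 3
V_1 = 52/49·E_0 + (12/7)²·V_0 = 156/49;  E_1 = 36/7
V_2 = 52/49·E_1 + (12/7)²·V_1 = 35568/2401;  E_2 = 432/49
V_3 = 52/49·E_2 + (12/7)²·V_2 = 6222528/117649;  E_3 = 5184/343


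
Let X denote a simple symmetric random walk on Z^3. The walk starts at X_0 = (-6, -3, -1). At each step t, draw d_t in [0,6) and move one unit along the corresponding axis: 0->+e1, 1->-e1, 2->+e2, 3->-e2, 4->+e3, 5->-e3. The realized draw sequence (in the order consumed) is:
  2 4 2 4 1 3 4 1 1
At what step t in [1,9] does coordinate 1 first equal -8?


t=0: X=(-6, -3, -1), d=2 → +e2, X_1=(-6, -2, -1)
t=1: X=(-6, -2, -1), d=4 → +e3, X_2=(-6, -2, 0)
t=2: X=(-6, -2, 0), d=2 → +e2, X_3=(-6, -1, 0)
t=3: X=(-6, -1, 0), d=4 → +e3, X_4=(-6, -1, 1)
t=4: X=(-6, -1, 1), d=1 → -e1, X_5=(-7, -1, 1)
t=5: X=(-7, -1, 1), d=3 → -e2, X_6=(-7, -2, 1)
t=6: X=(-7, -2, 1), d=4 → +e3, X_7=(-7, -2, 2)
t=7: X=(-7, -2, 2), d=1 → -e1, X_8=(-8, -2, 2)
t=8: X=(-8, -2, 2), d=1 → -e1, X_9=(-9, -2, 2)

8


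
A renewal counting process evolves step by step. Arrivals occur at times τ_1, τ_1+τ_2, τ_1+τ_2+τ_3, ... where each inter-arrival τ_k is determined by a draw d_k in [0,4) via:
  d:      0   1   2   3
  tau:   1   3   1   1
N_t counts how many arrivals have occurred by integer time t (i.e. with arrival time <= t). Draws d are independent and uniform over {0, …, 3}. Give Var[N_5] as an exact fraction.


Inter-arrival values over d=0..3: [1, 3, 1, 1]
Each d has probability 1/4, so the pmf of τ is: f(1) = 3/4, f(3) = 1/4
Let p_n(j) = P(N_n = j), with p_0 = [1]. Condition on τ_1: p_n(0) = P(τ > n), and for j >= 1, p_n(j) = Σ_{k<=n} f(k)·p_{n−k}(j−1)
p_1 = [1/4, 3/4]  (j = 0..1)
p_2 = [1/4, 3/16, 9/16]  (j = 0..2)
p_3 = [0, 7/16, 9/64, 27/64]  (j = 0..3)
p_4 = [0, 1/16, 33/64, 27/256, 81/256]  (j = 0..4)
p_5 = [0, 1/16, 3/32, 135/256, 81/1024, 243/1024]  (j = 0..5)
E[N_5] = Σ j·p_5(j) = 3415/1024;  E[N_5²] = Σ j²·p_5(j) = 12679/1024
Var[N_5] = 12679/1024 − (3415/1024)² = 1321071/1048576

1321071/1048576


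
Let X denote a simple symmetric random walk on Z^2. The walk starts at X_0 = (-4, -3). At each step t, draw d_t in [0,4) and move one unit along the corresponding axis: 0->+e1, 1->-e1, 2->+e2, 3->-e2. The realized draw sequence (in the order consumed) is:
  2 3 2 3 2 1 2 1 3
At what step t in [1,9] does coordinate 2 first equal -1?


7

t=0: X=(-4, -3), d=2 → +e2, X_1=(-4, -2)
t=1: X=(-4, -2), d=3 → -e2, X_2=(-4, -3)
t=2: X=(-4, -3), d=2 → +e2, X_3=(-4, -2)
t=3: X=(-4, -2), d=3 → -e2, X_4=(-4, -3)
t=4: X=(-4, -3), d=2 → +e2, X_5=(-4, -2)
t=5: X=(-4, -2), d=1 → -e1, X_6=(-5, -2)
t=6: X=(-5, -2), d=2 → +e2, X_7=(-5, -1)
t=7: X=(-5, -1), d=1 → -e1, X_8=(-6, -1)
t=8: X=(-6, -1), d=3 → -e2, X_9=(-6, -2)


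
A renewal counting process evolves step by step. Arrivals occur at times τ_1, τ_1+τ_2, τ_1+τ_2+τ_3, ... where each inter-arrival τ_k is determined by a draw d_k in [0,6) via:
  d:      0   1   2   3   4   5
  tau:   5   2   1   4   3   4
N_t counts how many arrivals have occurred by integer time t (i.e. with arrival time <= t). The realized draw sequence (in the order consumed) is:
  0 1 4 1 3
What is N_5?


1

draw d_1=0: τ_1=5, arrival time A_1=5
draw d_2=1: τ_2=2, arrival time A_2=7
draw d_3=4: τ_3=3, arrival time A_3=10
draw d_4=1: τ_4=2, arrival time A_4=12
draw d_5=3: τ_5=4, arrival time A_5=16
N_t over t=0..5: 0:0 1:0 2:0 3:0 4:0 5:1


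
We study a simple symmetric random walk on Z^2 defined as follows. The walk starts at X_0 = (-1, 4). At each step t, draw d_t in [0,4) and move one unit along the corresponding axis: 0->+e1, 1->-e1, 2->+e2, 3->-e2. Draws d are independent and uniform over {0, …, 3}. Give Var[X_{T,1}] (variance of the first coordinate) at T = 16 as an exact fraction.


8

Outcome values over d=0..3: [1, -1, 0, 0]
Σy = 0, Σy² = 2, M = 4
μ = 0/4 = 0,  σ² = 2/4 − (0)² = 1/2
Independent increments: Var[X_16] = 16·σ² = 16·(1/2) = 8


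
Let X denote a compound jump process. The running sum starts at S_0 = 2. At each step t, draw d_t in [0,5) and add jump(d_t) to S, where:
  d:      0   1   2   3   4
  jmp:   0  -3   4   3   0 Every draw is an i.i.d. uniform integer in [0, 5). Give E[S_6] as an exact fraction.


34/5

Outcome values over d=0..4: [0, -3, 4, 3, 0]
Σy = 4, Σy² = 34, M = 5
μ = 4/5 = 4/5,  σ² = 34/5 − (4/5)² = 154/25
E[S_6] = 2 + 6·(4/5) = 34/5


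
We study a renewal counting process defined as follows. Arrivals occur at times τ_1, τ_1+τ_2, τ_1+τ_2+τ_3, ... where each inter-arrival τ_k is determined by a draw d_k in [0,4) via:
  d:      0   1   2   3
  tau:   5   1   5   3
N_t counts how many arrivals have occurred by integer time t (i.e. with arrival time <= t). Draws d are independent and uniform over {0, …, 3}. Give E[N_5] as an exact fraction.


Inter-arrival values over d=0..3: [5, 1, 5, 3]
Each d has probability 1/4, so the pmf of τ is: f(1) = 1/4, f(3) = 1/4, f(5) = 1/2
Renewal equation for m(n) = E[N_n]: condition on τ_1 = k (if k <= n, one arrival plus a fresh copy on the remaining n−k steps): m(n) = F(n) + Σ_{k<=n} f(k)·m(n−k), where F(n) = P(τ <= n) and m(0) = 0
m(1) = F(1) = 1/4
m(2) = F(2) + f(1)·m(1) = 1/4 + 1/4·1/4 = 5/16
m(3) = F(3) + f(1)·m(2) = 1/2 + 1/4·5/16 = 37/64
m(4) = F(4) + f(1)·m(3) + f(3)·m(1) = 1/2 + 1/4·37/64 + 1/4·1/4 = 181/256
m(5) = F(5) + f(1)·m(4) + f(3)·m(2) = 1 + 1/4·181/256 + 1/4·5/16 = 1285/1024
E[N_5] = m(5) = 1285/1024

1285/1024


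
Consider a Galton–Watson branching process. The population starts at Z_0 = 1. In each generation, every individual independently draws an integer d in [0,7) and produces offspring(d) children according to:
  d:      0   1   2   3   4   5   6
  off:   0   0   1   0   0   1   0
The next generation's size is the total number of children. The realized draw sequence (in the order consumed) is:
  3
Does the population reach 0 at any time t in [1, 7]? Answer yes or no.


yes

gen 0: Z_0=1, draws=[3], offspring=[0], Z_1=0
gen 1: Z_1=0, draws=[], offspring=[], Z_2=0
gen 2: Z_2=0, draws=[], offspring=[], Z_3=0
gen 3: Z_3=0, draws=[], offspring=[], Z_4=0
gen 4: Z_4=0, draws=[], offspring=[], Z_5=0
gen 5: Z_5=0, draws=[], offspring=[], Z_6=0
gen 6: Z_6=0, draws=[], offspring=[], Z_7=0


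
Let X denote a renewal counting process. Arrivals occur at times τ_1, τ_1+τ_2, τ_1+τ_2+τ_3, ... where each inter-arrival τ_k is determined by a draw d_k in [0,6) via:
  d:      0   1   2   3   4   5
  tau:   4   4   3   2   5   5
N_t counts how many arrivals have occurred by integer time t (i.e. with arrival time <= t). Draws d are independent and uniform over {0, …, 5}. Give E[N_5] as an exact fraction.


13/12

Inter-arrival values over d=0..5: [4, 4, 3, 2, 5, 5]
Each d has probability 1/6, so the pmf of τ is: f(2) = 1/6, f(3) = 1/6, f(4) = 1/3, f(5) = 1/3
Renewal equation for m(n) = E[N_n]: condition on τ_1 = k (if k <= n, one arrival plus a fresh copy on the remaining n−k steps): m(n) = F(n) + Σ_{k<=n} f(k)·m(n−k), where F(n) = P(τ <= n) and m(0) = 0
m(1) = F(1) = 0
m(2) = F(2) = 1/6
m(3) = F(3) = 1/3
m(4) = F(4) + f(2)·m(2) = 2/3 + 1/6·1/6 = 25/36
m(5) = F(5) + f(2)·m(3) + f(3)·m(2) = 1 + 1/6·1/3 + 1/6·1/6 = 13/12
E[N_5] = m(5) = 13/12


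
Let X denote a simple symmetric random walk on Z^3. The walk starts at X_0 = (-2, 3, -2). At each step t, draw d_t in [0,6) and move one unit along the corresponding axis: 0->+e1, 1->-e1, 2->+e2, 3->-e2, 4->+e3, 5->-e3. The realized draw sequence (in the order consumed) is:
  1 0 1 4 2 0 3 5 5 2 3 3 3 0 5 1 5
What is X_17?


t=0: X=(-2, 3, -2), d=1 → -e1, X_1=(-3, 3, -2)
t=1: X=(-3, 3, -2), d=0 → +e1, X_2=(-2, 3, -2)
t=2: X=(-2, 3, -2), d=1 → -e1, X_3=(-3, 3, -2)
t=3: X=(-3, 3, -2), d=4 → +e3, X_4=(-3, 3, -1)
t=4: X=(-3, 3, -1), d=2 → +e2, X_5=(-3, 4, -1)
t=5: X=(-3, 4, -1), d=0 → +e1, X_6=(-2, 4, -1)
t=6: X=(-2, 4, -1), d=3 → -e2, X_7=(-2, 3, -1)
t=7: X=(-2, 3, -1), d=5 → -e3, X_8=(-2, 3, -2)
t=8: X=(-2, 3, -2), d=5 → -e3, X_9=(-2, 3, -3)
t=9: X=(-2, 3, -3), d=2 → +e2, X_10=(-2, 4, -3)
t=10: X=(-2, 4, -3), d=3 → -e2, X_11=(-2, 3, -3)
t=11: X=(-2, 3, -3), d=3 → -e2, X_12=(-2, 2, -3)
t=12: X=(-2, 2, -3), d=3 → -e2, X_13=(-2, 1, -3)
t=13: X=(-2, 1, -3), d=0 → +e1, X_14=(-1, 1, -3)
t=14: X=(-1, 1, -3), d=5 → -e3, X_15=(-1, 1, -4)
t=15: X=(-1, 1, -4), d=1 → -e1, X_16=(-2, 1, -4)
t=16: X=(-2, 1, -4), d=5 → -e3, X_17=(-2, 1, -5)

(-2, 1, -5)


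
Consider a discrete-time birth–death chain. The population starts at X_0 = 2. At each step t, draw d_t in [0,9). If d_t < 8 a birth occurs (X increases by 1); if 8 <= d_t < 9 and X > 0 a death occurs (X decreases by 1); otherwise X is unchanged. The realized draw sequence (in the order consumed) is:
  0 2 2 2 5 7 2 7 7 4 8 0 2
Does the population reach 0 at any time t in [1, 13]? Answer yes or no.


no

t=0: X=2, d=0 → birth, X_1=3
t=1: X=3, d=2 → birth, X_2=4
t=2: X=4, d=2 → birth, X_3=5
t=3: X=5, d=2 → birth, X_4=6
t=4: X=6, d=5 → birth, X_5=7
t=5: X=7, d=7 → birth, X_6=8
t=6: X=8, d=2 → birth, X_7=9
t=7: X=9, d=7 → birth, X_8=10
t=8: X=10, d=7 → birth, X_9=11
t=9: X=11, d=4 → birth, X_10=12
t=10: X=12, d=8 → death, X_11=11
t=11: X=11, d=0 → birth, X_12=12
t=12: X=12, d=2 → birth, X_13=13


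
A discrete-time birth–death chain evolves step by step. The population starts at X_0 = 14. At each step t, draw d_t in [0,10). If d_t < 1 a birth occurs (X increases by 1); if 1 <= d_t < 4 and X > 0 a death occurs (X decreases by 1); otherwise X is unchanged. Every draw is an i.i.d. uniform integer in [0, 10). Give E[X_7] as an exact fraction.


63/5

X can drop by at most 1 per step and X_0 = 14 > T = 7, so X_t >= 14 − t >= 7 > 0 for every t <= 7: the floor at 0 (the 'and X > 0' condition) never binds. Hence X_7 = X_0 + Σ_{t<7} Y_t with i.i.d. increments Y_t = y(d_t) ∈ {+1, −1, 0}.
Outcome values over d=0..9: [1, -1, -1, -1, 0, 0, 0, 0, 0, 0]
Σy = -2, Σy² = 4, M = 10
μ = -2/10 = -1/5,  σ² = 4/10 − (-1/5)² = 9/25
E[X_7] = 14 + 7·(-1/5) = 63/5


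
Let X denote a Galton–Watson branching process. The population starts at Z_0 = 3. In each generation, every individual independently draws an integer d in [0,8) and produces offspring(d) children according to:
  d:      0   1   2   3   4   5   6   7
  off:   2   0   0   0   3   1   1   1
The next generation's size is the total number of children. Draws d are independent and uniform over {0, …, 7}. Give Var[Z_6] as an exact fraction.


18

Outcome values over d=0..7: [2, 0, 0, 0, 3, 1, 1, 1]
Σy = 8, Σy² = 16, M = 8
μ = 8/8 = 1,  σ² = 16/8 − (1)² = 1
V_0 = 0, E_0 = 3
V_1 = 1·E_0 + (1)²·V_0 = 3;  E_1 = 3
V_2 = 1·E_1 + (1)²·V_1 = 6;  E_2 = 3
V_3 = 1·E_2 + (1)²·V_2 = 9;  E_3 = 3
V_4 = 1·E_3 + (1)²·V_3 = 12;  E_4 = 3
V_5 = 1·E_4 + (1)²·V_4 = 15;  E_5 = 3
V_6 = 1·E_5 + (1)²·V_5 = 18;  E_6 = 3


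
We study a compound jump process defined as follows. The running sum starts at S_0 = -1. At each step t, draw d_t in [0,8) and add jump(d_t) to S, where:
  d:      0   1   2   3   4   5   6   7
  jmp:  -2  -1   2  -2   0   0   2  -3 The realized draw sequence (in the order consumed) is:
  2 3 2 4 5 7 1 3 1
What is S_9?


-6

t=0: S=-1, d=2, jump=2, S_1=1
t=1: S=1, d=3, jump=-2, S_2=-1
t=2: S=-1, d=2, jump=2, S_3=1
t=3: S=1, d=4, jump=0, S_4=1
t=4: S=1, d=5, jump=0, S_5=1
t=5: S=1, d=7, jump=-3, S_6=-2
t=6: S=-2, d=1, jump=-1, S_7=-3
t=7: S=-3, d=3, jump=-2, S_8=-5
t=8: S=-5, d=1, jump=-1, S_9=-6


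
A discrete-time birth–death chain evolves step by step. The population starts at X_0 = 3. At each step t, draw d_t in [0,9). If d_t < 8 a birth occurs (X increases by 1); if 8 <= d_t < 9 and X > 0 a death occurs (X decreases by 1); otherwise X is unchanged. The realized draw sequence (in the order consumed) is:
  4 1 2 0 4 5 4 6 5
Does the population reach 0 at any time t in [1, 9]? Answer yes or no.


no

t=0: X=3, d=4 → birth, X_1=4
t=1: X=4, d=1 → birth, X_2=5
t=2: X=5, d=2 → birth, X_3=6
t=3: X=6, d=0 → birth, X_4=7
t=4: X=7, d=4 → birth, X_5=8
t=5: X=8, d=5 → birth, X_6=9
t=6: X=9, d=4 → birth, X_7=10
t=7: X=10, d=6 → birth, X_8=11
t=8: X=11, d=5 → birth, X_9=12


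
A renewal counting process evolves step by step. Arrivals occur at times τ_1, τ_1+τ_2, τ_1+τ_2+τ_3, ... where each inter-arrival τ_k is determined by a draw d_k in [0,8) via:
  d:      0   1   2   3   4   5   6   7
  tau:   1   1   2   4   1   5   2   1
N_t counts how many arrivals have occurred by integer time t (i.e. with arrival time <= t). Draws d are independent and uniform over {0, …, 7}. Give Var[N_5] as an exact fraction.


343/256

Inter-arrival values over d=0..7: [1, 1, 2, 4, 1, 5, 2, 1]
Each d has probability 1/8, so the pmf of τ is: f(1) = 1/2, f(2) = 1/4, f(4) = 1/8, f(5) = 1/8
Let p_n(j) = P(N_n = j), with p_0 = [1]. Condition on τ_1: p_n(0) = P(τ > n), and for j >= 1, p_n(j) = Σ_{k<=n} f(k)·p_{n−k}(j−1)
p_1 = [1/2, 1/2]  (j = 0..1)
p_2 = [1/4, 1/2, 1/4]  (j = 0..2)
p_3 = [1/4, 1/4, 3/8, 1/8]  (j = 0..3)
p_4 = [1/8, 5/16, 1/4, 1/4, 1/16]  (j = 0..4)
p_5 = [0, 5/16, 9/32, 7/32, 5/32, 1/32]  (j = 0..5)
E[N_5] = Σ j·p_5(j) = 37/16;  E[N_5²] = Σ j²·p_5(j) = 107/16
Var[N_5] = 107/16 − (37/16)² = 343/256


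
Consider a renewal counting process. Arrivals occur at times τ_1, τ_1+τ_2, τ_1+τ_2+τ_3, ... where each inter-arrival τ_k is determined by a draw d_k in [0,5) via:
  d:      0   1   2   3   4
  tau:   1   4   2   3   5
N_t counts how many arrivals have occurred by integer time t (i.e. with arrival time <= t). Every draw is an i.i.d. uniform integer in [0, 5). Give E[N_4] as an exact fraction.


671/625

Inter-arrival values over d=0..4: [1, 4, 2, 3, 5]
Each d has probability 1/5, so the pmf of τ is: f(1) = 1/5, f(2) = 1/5, f(3) = 1/5, f(4) = 1/5, f(5) = 1/5
Renewal equation for m(n) = E[N_n]: condition on τ_1 = k (if k <= n, one arrival plus a fresh copy on the remaining n−k steps): m(n) = F(n) + Σ_{k<=n} f(k)·m(n−k), where F(n) = P(τ <= n) and m(0) = 0
m(1) = F(1) = 1/5
m(2) = F(2) + f(1)·m(1) = 2/5 + 1/5·1/5 = 11/25
m(3) = F(3) + f(1)·m(2) + f(2)·m(1) = 3/5 + 1/5·11/25 + 1/5·1/5 = 91/125
m(4) = F(4) + f(1)·m(3) + f(2)·m(2) + f(3)·m(1) = 4/5 + 1/5·91/125 + 1/5·11/25 + 1/5·1/5 = 671/625
E[N_4] = m(4) = 671/625


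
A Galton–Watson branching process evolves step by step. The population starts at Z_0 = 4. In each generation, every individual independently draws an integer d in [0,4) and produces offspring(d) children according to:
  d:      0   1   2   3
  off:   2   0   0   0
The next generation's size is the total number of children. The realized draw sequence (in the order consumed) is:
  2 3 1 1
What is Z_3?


0

gen 0: Z_0=4, draws=[2, 3, 1, 1], offspring=[0, 0, 0, 0], Z_1=0
gen 1: Z_1=0, draws=[], offspring=[], Z_2=0
gen 2: Z_2=0, draws=[], offspring=[], Z_3=0


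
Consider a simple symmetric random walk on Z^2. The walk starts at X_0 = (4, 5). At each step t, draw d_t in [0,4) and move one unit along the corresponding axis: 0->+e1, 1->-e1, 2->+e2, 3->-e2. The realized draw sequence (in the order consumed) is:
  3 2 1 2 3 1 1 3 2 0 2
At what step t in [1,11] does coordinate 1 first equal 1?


7

t=0: X=(4, 5), d=3 → -e2, X_1=(4, 4)
t=1: X=(4, 4), d=2 → +e2, X_2=(4, 5)
t=2: X=(4, 5), d=1 → -e1, X_3=(3, 5)
t=3: X=(3, 5), d=2 → +e2, X_4=(3, 6)
t=4: X=(3, 6), d=3 → -e2, X_5=(3, 5)
t=5: X=(3, 5), d=1 → -e1, X_6=(2, 5)
t=6: X=(2, 5), d=1 → -e1, X_7=(1, 5)
t=7: X=(1, 5), d=3 → -e2, X_8=(1, 4)
t=8: X=(1, 4), d=2 → +e2, X_9=(1, 5)
t=9: X=(1, 5), d=0 → +e1, X_10=(2, 5)
t=10: X=(2, 5), d=2 → +e2, X_11=(2, 6)


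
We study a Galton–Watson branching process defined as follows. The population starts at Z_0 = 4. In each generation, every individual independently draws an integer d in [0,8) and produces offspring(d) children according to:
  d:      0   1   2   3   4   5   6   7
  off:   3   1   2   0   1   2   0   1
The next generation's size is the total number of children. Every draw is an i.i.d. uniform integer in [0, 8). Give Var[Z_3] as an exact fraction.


22875/1024

Outcome values over d=0..7: [3, 1, 2, 0, 1, 2, 0, 1]
Σy = 10, Σy² = 20, M = 8
μ = 10/8 = 5/4,  σ² = 20/8 − (5/4)² = 15/16
V_0 = 0, E_0 = 4
V_1 = 15/16·E_0 + (5/4)²·V_0 = 15/4;  E_1 = 5
V_2 = 15/16·E_1 + (5/4)²·V_1 = 675/64;  E_2 = 25/4
V_3 = 15/16·E_2 + (5/4)²·V_2 = 22875/1024;  E_3 = 125/16


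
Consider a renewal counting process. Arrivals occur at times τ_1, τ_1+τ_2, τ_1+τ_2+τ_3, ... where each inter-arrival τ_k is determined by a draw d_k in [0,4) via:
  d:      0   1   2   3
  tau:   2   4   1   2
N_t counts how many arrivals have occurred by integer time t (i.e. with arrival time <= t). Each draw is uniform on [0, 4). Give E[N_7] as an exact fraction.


Inter-arrival values over d=0..3: [2, 4, 1, 2]
Each d has probability 1/4, so the pmf of τ is: f(1) = 1/4, f(2) = 1/2, f(4) = 1/4
Renewal equation for m(n) = E[N_n]: condition on τ_1 = k (if k <= n, one arrival plus a fresh copy on the remaining n−k steps): m(n) = F(n) + Σ_{k<=n} f(k)·m(n−k), where F(n) = P(τ <= n) and m(0) = 0
m(1) = F(1) = 1/4
m(2) = F(2) + f(1)·m(1) = 3/4 + 1/4·1/4 = 13/16
m(3) = F(3) + f(1)·m(2) + f(2)·m(1) = 3/4 + 1/4·13/16 + 1/2·1/4 = 69/64
m(4) = F(4) + f(1)·m(3) + f(2)·m(2) = 1 + 1/4·69/64 + 1/2·13/16 = 429/256
m(5) = F(5) + f(1)·m(4) + f(2)·m(3) + f(4)·m(1) = 1 + 1/4·429/256 + 1/2·69/64 + 1/4·1/4 = 2069/1024
m(6) = F(6) + f(1)·m(5) + f(2)·m(4) + f(4)·m(2) = 1 + 1/4·2069/1024 + 1/2·429/256 + 1/4·13/16 = 10429/4096
m(7) = F(7) + f(1)·m(6) + f(2)·m(5) + f(4)·m(3) = 1 + 1/4·10429/4096 + 1/2·2069/1024 + 1/4·69/64 = 47781/16384
E[N_7] = m(7) = 47781/16384

47781/16384


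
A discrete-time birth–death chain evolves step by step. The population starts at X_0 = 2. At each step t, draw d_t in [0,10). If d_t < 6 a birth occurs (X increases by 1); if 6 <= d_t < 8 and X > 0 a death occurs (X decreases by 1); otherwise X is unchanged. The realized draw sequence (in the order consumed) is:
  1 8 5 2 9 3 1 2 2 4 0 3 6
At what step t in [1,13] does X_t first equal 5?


4

t=0: X=2, d=1 → birth, X_1=3
t=1: X=3, d=8 → hold, X_2=3
t=2: X=3, d=5 → birth, X_3=4
t=3: X=4, d=2 → birth, X_4=5
t=4: X=5, d=9 → hold, X_5=5
t=5: X=5, d=3 → birth, X_6=6
t=6: X=6, d=1 → birth, X_7=7
t=7: X=7, d=2 → birth, X_8=8
t=8: X=8, d=2 → birth, X_9=9
t=9: X=9, d=4 → birth, X_10=10
t=10: X=10, d=0 → birth, X_11=11
t=11: X=11, d=3 → birth, X_12=12
t=12: X=12, d=6 → death, X_13=11


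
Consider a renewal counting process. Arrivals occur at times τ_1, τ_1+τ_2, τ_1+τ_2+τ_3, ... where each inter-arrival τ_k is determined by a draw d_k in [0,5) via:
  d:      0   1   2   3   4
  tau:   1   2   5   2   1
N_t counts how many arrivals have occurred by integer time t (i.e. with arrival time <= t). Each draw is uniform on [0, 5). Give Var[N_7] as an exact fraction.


9283379276/6103515625

Inter-arrival values over d=0..4: [1, 2, 5, 2, 1]
Each d has probability 1/5, so the pmf of τ is: f(1) = 2/5, f(2) = 2/5, f(5) = 1/5
Let p_n(j) = P(N_n = j), with p_0 = [1]. Condition on τ_1: p_n(0) = P(τ > n), and for j >= 1, p_n(j) = Σ_{k<=n} f(k)·p_{n−k}(j−1)
p_1 = [3/5, 2/5]  (j = 0..1)
p_2 = [1/5, 16/25, 4/25]  (j = 0..2)
p_3 = [1/5, 8/25, 52/125, 8/125]  (j = 0..3)
p_4 = [1/5, 4/25, 48/125, 144/625, 16/625]  (j = 0..4)
p_5 = [0, 9/25, 24/125, 8/25, 368/3125, 32/3125]  (j = 0..5)
p_6 = [0, 1/5, 36/125, 144/625, 688/3125, 896/15625, 64/15625]  (j = 0..6)
p_7 = [0, 1/25, 44/125, 28/125, 688/3125, 2112/15625, 2112/78125, 128/78125]  (j = 0..7)
E[N_7] = Σ j·p_7(j) = 245793/78125;  E[N_7²] = Σ j²·p_7(j) = 892129/78125
Var[N_7] = 892129/78125 − (245793/78125)² = 9283379276/6103515625


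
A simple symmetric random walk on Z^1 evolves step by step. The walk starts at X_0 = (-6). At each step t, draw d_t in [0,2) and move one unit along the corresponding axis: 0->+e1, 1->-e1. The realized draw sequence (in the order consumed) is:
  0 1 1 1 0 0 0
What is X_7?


(-5)

t=0: X=(-6), d=0 → +e1, X_1=(-5)
t=1: X=(-5), d=1 → -e1, X_2=(-6)
t=2: X=(-6), d=1 → -e1, X_3=(-7)
t=3: X=(-7), d=1 → -e1, X_4=(-8)
t=4: X=(-8), d=0 → +e1, X_5=(-7)
t=5: X=(-7), d=0 → +e1, X_6=(-6)
t=6: X=(-6), d=0 → +e1, X_7=(-5)


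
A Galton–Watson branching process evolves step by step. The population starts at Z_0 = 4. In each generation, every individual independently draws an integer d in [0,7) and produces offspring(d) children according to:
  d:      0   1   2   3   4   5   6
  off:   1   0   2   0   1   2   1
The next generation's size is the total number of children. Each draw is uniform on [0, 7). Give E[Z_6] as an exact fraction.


Outcome values over d=0..6: [1, 0, 2, 0, 1, 2, 1]
Σy = 7, Σy² = 11, M = 7
μ = 7/7 = 1,  σ² = 11/7 − (1)² = 4/7
E[Z_0] = 4
E[Z_1] = 1·E[Z_0] = 4
E[Z_2] = 1·E[Z_1] = 4
E[Z_3] = 1·E[Z_2] = 4
E[Z_4] = 1·E[Z_3] = 4
E[Z_5] = 1·E[Z_4] = 4
E[Z_6] = 1·E[Z_5] = 4

4


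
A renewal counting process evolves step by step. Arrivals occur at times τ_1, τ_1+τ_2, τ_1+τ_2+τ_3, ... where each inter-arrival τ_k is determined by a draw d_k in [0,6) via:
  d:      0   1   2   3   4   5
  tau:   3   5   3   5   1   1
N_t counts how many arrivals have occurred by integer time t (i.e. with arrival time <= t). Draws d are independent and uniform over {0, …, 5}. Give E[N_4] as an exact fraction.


85/81

Inter-arrival values over d=0..5: [3, 5, 3, 5, 1, 1]
Each d has probability 1/6, so the pmf of τ is: f(1) = 1/3, f(3) = 1/3, f(5) = 1/3
Renewal equation for m(n) = E[N_n]: condition on τ_1 = k (if k <= n, one arrival plus a fresh copy on the remaining n−k steps): m(n) = F(n) + Σ_{k<=n} f(k)·m(n−k), where F(n) = P(τ <= n) and m(0) = 0
m(1) = F(1) = 1/3
m(2) = F(2) + f(1)·m(1) = 1/3 + 1/3·1/3 = 4/9
m(3) = F(3) + f(1)·m(2) = 2/3 + 1/3·4/9 = 22/27
m(4) = F(4) + f(1)·m(3) + f(3)·m(1) = 2/3 + 1/3·22/27 + 1/3·1/3 = 85/81
E[N_4] = m(4) = 85/81


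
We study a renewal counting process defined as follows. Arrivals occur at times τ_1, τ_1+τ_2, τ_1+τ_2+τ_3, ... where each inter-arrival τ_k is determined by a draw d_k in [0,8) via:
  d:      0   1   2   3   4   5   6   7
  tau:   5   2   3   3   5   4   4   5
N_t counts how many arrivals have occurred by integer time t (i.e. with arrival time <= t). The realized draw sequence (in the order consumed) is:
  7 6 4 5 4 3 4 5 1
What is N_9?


2

draw d_1=7: τ_1=5, arrival time A_1=5
draw d_2=6: τ_2=4, arrival time A_2=9
draw d_3=4: τ_3=5, arrival time A_3=14
draw d_4=5: τ_4=4, arrival time A_4=18
draw d_5=4: τ_5=5, arrival time A_5=23
draw d_6=3: τ_6=3, arrival time A_6=26
draw d_7=4: τ_7=5, arrival time A_7=31
draw d_8=5: τ_8=4, arrival time A_8=35
draw d_9=1: τ_9=2, arrival time A_9=37
N_t over t=0..9: 0:0 1:0 2:0 3:0 4:0 5:1 6:1 7:1 8:1 9:2


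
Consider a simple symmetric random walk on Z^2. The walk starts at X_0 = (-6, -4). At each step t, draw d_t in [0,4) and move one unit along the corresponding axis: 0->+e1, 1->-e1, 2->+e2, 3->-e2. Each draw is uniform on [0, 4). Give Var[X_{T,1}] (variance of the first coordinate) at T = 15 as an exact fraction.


15/2

Outcome values over d=0..3: [1, -1, 0, 0]
Σy = 0, Σy² = 2, M = 4
μ = 0/4 = 0,  σ² = 2/4 − (0)² = 1/2
Independent increments: Var[X_15] = 15·σ² = 15·(1/2) = 15/2


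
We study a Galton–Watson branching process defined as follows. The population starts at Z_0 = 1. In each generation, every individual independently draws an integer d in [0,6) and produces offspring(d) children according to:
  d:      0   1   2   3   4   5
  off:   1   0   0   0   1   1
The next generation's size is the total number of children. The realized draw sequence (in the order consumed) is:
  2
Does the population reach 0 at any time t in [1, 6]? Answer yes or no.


gen 0: Z_0=1, draws=[2], offspring=[0], Z_1=0
gen 1: Z_1=0, draws=[], offspring=[], Z_2=0
gen 2: Z_2=0, draws=[], offspring=[], Z_3=0
gen 3: Z_3=0, draws=[], offspring=[], Z_4=0
gen 4: Z_4=0, draws=[], offspring=[], Z_5=0
gen 5: Z_5=0, draws=[], offspring=[], Z_6=0

yes


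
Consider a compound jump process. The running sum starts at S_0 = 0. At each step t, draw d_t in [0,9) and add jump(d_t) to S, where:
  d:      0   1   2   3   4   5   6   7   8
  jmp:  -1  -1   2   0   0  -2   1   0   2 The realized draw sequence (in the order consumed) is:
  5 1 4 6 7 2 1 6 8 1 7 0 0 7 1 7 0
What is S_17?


t=0: S=0, d=5, jump=-2, S_1=-2
t=1: S=-2, d=1, jump=-1, S_2=-3
t=2: S=-3, d=4, jump=0, S_3=-3
t=3: S=-3, d=6, jump=1, S_4=-2
t=4: S=-2, d=7, jump=0, S_5=-2
t=5: S=-2, d=2, jump=2, S_6=0
t=6: S=0, d=1, jump=-1, S_7=-1
t=7: S=-1, d=6, jump=1, S_8=0
t=8: S=0, d=8, jump=2, S_9=2
t=9: S=2, d=1, jump=-1, S_10=1
t=10: S=1, d=7, jump=0, S_11=1
t=11: S=1, d=0, jump=-1, S_12=0
t=12: S=0, d=0, jump=-1, S_13=-1
t=13: S=-1, d=7, jump=0, S_14=-1
t=14: S=-1, d=1, jump=-1, S_15=-2
t=15: S=-2, d=7, jump=0, S_16=-2
t=16: S=-2, d=0, jump=-1, S_17=-3

-3
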